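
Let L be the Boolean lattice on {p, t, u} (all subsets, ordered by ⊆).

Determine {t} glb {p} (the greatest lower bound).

Under ⊆, meet is intersection: {t} ∩ {p} = ∅.

∅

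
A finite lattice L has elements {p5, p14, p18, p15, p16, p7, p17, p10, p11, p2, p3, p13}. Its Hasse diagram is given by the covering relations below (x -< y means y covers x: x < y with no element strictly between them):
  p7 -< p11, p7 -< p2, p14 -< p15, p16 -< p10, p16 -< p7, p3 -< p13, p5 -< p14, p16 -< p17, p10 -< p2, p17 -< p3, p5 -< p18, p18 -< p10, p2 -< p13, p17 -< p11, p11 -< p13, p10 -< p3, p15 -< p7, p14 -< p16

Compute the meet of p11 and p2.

p7

Common lower bounds of {p11, p2}: p14, p15, p16, p5, p7.
The greatest among these is p7.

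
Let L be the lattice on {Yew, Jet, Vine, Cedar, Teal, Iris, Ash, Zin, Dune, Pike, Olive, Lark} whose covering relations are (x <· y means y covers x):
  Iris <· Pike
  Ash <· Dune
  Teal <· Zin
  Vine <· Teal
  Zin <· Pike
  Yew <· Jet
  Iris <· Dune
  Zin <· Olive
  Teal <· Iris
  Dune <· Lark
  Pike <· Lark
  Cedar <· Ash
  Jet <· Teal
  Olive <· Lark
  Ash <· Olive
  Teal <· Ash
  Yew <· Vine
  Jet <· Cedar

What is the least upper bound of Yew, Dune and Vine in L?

Common upper bounds of {Yew, Dune, Vine}: Dune, Lark.
The least among these is Dune.

Dune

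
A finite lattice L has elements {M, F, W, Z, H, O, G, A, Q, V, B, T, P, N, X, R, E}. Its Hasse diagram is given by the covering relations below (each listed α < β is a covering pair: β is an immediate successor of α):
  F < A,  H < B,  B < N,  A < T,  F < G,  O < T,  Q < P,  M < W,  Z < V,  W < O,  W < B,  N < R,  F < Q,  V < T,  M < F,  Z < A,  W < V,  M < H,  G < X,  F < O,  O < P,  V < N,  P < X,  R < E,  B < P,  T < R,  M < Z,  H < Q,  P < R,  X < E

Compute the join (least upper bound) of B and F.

Common upper bounds of {B, F}: E, P, R, X.
The least among these is P.

P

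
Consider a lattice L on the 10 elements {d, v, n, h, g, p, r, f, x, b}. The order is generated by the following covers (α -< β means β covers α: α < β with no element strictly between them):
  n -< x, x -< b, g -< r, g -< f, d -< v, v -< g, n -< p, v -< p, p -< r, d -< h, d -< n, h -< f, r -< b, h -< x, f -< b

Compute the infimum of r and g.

Common lower bounds of {r, g}: d, g, v.
The greatest among these is g.

g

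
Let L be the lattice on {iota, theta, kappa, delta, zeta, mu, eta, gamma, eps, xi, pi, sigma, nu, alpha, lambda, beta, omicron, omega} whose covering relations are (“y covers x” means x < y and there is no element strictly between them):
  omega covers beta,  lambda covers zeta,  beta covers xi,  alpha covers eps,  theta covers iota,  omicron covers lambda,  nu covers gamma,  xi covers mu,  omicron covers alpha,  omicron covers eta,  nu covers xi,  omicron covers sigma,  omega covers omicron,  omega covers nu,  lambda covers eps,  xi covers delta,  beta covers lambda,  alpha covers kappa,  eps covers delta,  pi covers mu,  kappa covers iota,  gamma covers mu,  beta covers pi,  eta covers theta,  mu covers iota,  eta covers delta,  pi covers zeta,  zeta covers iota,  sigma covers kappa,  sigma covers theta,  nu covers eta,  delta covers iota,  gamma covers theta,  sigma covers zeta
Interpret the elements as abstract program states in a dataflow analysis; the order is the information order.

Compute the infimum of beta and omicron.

Common lower bounds of {beta, omicron}: delta, eps, iota, lambda, zeta.
The greatest among these is lambda.

lambda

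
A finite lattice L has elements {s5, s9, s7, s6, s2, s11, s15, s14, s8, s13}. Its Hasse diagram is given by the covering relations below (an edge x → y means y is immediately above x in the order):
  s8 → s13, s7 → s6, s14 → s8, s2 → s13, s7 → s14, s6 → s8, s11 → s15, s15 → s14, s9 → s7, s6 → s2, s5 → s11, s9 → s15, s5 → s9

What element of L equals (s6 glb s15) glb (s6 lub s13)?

s6 ∧ s15 = s9
s6 ∨ s13 = s13
s9 ∧ s13 = s9

s9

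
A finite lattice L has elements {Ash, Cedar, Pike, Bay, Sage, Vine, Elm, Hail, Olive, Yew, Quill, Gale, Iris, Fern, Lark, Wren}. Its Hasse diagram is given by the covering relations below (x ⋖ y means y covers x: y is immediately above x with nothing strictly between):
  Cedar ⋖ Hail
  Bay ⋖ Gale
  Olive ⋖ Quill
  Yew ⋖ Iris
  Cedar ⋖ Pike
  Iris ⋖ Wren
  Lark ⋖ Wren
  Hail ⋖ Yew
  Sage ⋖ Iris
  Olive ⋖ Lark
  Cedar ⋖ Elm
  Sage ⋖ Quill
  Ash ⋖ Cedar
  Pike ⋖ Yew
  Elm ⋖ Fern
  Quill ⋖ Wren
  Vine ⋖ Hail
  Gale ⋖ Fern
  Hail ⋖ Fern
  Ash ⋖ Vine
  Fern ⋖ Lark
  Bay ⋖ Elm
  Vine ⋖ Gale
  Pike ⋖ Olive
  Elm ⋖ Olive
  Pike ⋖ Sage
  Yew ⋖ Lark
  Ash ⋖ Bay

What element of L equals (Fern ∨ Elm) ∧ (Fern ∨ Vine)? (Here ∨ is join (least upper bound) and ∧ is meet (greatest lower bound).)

Fern ∨ Elm = Fern
Fern ∨ Vine = Fern
Fern ∧ Fern = Fern

Fern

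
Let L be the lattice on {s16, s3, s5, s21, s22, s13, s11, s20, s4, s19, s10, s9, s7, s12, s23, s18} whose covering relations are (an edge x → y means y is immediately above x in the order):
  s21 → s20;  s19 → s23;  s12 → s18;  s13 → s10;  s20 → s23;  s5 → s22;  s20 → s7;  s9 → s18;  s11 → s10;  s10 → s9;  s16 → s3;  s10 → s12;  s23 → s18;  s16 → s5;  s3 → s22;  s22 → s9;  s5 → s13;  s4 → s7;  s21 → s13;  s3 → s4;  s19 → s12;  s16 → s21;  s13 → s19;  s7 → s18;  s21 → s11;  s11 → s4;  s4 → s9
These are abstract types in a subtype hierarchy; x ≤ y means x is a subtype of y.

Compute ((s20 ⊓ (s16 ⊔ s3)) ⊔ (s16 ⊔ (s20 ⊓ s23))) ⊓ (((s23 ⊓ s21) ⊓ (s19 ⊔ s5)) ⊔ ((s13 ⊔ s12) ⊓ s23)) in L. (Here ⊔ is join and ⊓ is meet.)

s21

s16 ∨ s3 = s3
s20 ∧ s3 = s16
s20 ∧ s23 = s20
s16 ∨ s20 = s20
s16 ∨ s20 = s20
s23 ∧ s21 = s21
s19 ∨ s5 = s19
s21 ∧ s19 = s21
s13 ∨ s12 = s12
s12 ∧ s23 = s19
s21 ∨ s19 = s19
s20 ∧ s19 = s21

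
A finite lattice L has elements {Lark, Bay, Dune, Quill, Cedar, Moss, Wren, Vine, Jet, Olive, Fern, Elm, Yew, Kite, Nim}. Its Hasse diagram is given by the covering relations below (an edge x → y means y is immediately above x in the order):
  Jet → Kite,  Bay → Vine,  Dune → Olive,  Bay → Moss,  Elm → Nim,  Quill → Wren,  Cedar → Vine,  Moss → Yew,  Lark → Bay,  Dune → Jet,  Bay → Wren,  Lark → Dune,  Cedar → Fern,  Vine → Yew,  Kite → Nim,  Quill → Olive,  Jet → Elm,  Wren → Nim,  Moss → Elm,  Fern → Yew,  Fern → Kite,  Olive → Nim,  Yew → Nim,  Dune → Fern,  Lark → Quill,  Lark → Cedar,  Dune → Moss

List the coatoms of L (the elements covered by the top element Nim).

Elm, Kite, Olive, Wren, Yew

The coatoms are exactly the elements covered by Nim: Elm, Kite, Olive, Wren, Yew.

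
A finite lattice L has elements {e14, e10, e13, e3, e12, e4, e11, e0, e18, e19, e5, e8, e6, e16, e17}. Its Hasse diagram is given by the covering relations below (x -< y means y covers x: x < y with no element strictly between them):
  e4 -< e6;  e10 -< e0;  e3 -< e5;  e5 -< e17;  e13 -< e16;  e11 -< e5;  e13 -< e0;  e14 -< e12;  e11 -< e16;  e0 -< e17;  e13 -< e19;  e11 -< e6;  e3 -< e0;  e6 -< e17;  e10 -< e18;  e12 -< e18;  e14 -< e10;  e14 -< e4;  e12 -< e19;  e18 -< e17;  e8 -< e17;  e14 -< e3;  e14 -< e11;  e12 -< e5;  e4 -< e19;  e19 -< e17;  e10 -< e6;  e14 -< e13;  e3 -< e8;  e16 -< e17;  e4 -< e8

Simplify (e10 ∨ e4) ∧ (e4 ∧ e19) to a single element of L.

e4

e10 ∨ e4 = e6
e4 ∧ e19 = e4
e6 ∧ e4 = e4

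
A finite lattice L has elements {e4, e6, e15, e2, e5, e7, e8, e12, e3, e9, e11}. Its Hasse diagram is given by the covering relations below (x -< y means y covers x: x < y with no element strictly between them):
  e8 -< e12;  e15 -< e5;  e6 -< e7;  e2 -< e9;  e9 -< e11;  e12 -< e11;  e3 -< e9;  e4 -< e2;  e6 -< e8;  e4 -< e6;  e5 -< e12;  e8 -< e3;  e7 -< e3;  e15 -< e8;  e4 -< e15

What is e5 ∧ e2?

e4

Common lower bounds of {e5, e2}: e4.
The greatest among these is e4.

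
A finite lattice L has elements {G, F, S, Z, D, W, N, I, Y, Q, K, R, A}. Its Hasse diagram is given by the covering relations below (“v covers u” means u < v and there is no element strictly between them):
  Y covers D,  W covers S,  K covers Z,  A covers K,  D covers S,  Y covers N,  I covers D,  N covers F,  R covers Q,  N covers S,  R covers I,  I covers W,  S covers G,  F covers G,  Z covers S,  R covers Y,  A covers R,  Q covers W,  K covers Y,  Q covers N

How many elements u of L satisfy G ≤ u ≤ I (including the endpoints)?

5

The interval [G, I] = {D, G, I, S, W}, which has 5 elements.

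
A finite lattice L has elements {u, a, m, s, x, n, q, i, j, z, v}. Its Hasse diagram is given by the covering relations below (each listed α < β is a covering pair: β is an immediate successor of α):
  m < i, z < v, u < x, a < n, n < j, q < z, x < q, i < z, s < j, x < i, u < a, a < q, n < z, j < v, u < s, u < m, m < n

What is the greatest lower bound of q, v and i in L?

x

Common lower bounds of {q, v, i}: u, x.
The greatest among these is x.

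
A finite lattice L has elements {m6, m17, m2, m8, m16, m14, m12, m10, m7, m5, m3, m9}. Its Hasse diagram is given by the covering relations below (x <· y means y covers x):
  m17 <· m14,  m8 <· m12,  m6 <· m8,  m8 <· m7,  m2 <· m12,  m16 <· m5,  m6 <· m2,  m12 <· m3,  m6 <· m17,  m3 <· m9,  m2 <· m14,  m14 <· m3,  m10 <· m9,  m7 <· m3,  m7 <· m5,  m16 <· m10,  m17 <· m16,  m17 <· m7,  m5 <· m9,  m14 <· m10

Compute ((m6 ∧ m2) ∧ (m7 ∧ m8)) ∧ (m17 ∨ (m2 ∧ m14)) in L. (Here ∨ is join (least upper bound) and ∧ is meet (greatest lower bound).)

m6

m6 ∧ m2 = m6
m7 ∧ m8 = m8
m6 ∧ m8 = m6
m2 ∧ m14 = m2
m17 ∨ m2 = m14
m6 ∧ m14 = m6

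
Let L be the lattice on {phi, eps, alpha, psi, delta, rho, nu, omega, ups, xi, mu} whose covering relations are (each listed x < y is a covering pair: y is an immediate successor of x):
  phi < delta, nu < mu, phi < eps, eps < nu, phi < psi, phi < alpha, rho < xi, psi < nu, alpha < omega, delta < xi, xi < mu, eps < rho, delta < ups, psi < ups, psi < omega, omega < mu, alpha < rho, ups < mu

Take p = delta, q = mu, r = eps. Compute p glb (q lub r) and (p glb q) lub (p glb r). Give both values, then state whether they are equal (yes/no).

q lub r = mu, so p glb (q lub r) = delta glb mu = delta.
p glb q = delta and p glb r = phi, so (p glb q) lub (p glb r) = delta lub phi = delta.
Equal: yes.

delta; delta; yes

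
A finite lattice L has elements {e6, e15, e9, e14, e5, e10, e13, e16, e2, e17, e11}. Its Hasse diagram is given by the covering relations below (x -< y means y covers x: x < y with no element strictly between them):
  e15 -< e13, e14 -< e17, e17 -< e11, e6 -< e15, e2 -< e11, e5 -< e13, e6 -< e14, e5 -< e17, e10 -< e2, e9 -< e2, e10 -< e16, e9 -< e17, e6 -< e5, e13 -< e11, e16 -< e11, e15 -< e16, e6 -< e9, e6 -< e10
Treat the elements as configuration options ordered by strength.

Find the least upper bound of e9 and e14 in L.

Common upper bounds of {e9, e14}: e11, e17.
The least among these is e17.

e17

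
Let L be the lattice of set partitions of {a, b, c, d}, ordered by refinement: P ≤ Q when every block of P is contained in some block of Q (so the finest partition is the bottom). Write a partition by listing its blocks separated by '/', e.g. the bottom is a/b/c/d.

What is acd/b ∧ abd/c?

Common lower bounds of {acd/b, abd/c}: a/b/c/d, ad/b/c.
The greatest among these is ad/b/c.

ad/b/c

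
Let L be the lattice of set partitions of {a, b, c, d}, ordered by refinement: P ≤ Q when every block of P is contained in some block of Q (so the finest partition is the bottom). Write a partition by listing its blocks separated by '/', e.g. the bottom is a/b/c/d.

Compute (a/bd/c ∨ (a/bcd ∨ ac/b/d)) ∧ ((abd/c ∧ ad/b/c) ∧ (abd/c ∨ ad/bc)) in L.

a/bcd ∨ ac/b/d = abcd
a/bd/c ∨ abcd = abcd
abd/c ∧ ad/b/c = ad/b/c
abd/c ∨ ad/bc = abcd
ad/b/c ∧ abcd = ad/b/c
abcd ∧ ad/b/c = ad/b/c

ad/b/c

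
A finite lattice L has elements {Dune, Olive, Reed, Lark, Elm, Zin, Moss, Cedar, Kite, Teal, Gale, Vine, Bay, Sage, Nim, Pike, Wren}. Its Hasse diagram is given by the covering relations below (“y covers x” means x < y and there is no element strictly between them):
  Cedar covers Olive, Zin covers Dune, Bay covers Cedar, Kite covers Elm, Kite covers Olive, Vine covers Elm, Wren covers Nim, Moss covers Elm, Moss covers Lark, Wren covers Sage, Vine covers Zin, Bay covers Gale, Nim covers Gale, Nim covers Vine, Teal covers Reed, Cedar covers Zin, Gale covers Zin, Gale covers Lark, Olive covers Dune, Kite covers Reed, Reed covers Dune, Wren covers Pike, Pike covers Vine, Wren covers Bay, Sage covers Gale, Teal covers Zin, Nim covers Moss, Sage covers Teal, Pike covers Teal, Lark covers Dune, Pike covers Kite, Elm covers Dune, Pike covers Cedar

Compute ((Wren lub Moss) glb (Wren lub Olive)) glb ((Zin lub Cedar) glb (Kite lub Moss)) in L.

Cedar

Wren ∨ Moss = Wren
Wren ∨ Olive = Wren
Wren ∧ Wren = Wren
Zin ∨ Cedar = Cedar
Kite ∨ Moss = Wren
Cedar ∧ Wren = Cedar
Wren ∧ Cedar = Cedar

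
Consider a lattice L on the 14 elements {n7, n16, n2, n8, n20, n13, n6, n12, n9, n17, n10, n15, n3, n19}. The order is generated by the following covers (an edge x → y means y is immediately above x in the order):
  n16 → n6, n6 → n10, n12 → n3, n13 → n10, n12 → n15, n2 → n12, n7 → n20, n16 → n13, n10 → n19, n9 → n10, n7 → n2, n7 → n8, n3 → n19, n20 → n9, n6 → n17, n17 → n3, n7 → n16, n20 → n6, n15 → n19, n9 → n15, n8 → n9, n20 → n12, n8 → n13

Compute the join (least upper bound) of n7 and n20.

n20

Common upper bounds of {n7, n20}: n10, n12, n15, n17, n19, n20, n3, n6, n9.
The least among these is n20.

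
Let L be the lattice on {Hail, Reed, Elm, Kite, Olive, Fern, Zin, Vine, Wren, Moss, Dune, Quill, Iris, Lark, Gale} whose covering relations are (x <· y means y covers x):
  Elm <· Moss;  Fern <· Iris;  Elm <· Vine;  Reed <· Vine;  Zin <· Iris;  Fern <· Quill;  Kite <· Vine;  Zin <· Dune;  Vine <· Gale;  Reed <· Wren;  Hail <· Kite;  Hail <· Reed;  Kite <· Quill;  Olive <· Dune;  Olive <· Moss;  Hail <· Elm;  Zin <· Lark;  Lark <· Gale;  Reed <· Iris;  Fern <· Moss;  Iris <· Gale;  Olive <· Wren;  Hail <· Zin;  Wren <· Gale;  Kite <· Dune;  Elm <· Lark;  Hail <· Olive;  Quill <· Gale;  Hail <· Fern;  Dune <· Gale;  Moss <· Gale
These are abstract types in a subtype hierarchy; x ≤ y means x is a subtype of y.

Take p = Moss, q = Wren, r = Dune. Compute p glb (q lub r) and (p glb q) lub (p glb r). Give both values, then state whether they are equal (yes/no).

q lub r = Gale, so p glb (q lub r) = Moss glb Gale = Moss.
p glb q = Olive and p glb r = Olive, so (p glb q) lub (p glb r) = Olive lub Olive = Olive.
Equal: no.

Moss; Olive; no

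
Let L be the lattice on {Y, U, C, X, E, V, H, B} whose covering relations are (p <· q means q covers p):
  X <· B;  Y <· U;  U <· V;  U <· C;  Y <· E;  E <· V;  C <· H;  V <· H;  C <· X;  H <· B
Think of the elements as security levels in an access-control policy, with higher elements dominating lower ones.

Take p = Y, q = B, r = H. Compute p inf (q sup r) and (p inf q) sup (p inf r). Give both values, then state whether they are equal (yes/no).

q sup r = B, so p inf (q sup r) = Y inf B = Y.
p inf q = Y and p inf r = Y, so (p inf q) sup (p inf r) = Y sup Y = Y.
Equal: yes.

Y; Y; yes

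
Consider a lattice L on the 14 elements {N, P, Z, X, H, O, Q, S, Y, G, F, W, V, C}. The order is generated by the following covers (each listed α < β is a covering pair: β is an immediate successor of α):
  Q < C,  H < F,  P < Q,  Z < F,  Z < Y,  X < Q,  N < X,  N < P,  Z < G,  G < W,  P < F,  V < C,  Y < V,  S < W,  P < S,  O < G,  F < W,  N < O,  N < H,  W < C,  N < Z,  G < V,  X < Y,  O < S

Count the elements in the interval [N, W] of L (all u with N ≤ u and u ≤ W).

The interval [N, W] = {F, G, H, N, O, P, S, W, Z}, which has 9 elements.

9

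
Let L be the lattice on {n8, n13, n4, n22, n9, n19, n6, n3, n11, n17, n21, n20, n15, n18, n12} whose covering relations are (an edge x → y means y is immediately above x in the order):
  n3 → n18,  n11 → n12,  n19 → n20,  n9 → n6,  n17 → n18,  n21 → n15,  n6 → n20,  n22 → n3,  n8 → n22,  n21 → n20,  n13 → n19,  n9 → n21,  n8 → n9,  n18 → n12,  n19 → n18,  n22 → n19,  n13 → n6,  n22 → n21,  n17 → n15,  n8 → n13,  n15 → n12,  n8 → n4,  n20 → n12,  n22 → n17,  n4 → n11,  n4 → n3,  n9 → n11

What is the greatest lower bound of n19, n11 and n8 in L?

Common lower bounds of {n19, n11, n8}: n8.
The greatest among these is n8.

n8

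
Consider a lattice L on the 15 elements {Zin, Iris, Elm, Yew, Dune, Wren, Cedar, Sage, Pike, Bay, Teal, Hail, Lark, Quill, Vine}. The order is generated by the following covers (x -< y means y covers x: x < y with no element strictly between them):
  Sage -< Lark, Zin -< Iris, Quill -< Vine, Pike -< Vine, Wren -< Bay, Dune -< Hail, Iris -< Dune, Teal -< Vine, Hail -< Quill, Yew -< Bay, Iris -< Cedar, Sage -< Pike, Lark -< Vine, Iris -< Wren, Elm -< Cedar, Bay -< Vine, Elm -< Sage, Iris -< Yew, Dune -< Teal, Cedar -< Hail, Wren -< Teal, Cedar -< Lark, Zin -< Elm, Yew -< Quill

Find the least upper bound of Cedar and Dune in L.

Hail

Common upper bounds of {Cedar, Dune}: Hail, Quill, Vine.
The least among these is Hail.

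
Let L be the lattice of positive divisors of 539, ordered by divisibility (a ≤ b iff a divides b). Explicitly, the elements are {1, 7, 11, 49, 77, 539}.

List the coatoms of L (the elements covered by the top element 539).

The coatoms are exactly the elements covered by 539: 49, 77.

49, 77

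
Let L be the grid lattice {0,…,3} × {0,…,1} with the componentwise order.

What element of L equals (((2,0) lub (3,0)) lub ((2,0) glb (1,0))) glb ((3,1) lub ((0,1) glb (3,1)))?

(3,0)

(2,0) ∨ (3,0) = (3,0)
(2,0) ∧ (1,0) = (1,0)
(3,0) ∨ (1,0) = (3,0)
(0,1) ∧ (3,1) = (0,1)
(3,1) ∨ (0,1) = (3,1)
(3,0) ∧ (3,1) = (3,0)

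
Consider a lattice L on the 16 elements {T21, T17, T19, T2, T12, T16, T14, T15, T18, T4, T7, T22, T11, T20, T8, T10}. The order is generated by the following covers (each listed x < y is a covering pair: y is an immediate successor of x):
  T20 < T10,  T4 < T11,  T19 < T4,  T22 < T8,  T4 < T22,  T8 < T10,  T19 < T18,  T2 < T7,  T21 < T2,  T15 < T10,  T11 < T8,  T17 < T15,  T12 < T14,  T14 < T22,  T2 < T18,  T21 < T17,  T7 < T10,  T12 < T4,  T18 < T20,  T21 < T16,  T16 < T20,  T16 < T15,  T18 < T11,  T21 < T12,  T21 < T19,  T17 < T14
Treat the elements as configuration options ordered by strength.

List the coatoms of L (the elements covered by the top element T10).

T15, T20, T7, T8

The coatoms are exactly the elements covered by T10: T15, T20, T7, T8.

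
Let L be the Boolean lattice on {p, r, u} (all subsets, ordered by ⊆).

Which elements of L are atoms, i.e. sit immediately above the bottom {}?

The atoms are exactly the elements that cover {}: {p}, {r}, {u}.

{p}, {r}, {u}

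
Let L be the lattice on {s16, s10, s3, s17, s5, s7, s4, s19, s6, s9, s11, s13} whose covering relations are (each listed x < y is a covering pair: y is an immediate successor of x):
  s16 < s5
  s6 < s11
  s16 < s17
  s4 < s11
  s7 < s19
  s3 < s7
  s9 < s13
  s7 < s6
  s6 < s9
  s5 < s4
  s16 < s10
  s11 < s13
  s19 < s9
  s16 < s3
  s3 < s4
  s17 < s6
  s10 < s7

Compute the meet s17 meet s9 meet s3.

s16

Common lower bounds of {s17, s9, s3}: s16.
The greatest among these is s16.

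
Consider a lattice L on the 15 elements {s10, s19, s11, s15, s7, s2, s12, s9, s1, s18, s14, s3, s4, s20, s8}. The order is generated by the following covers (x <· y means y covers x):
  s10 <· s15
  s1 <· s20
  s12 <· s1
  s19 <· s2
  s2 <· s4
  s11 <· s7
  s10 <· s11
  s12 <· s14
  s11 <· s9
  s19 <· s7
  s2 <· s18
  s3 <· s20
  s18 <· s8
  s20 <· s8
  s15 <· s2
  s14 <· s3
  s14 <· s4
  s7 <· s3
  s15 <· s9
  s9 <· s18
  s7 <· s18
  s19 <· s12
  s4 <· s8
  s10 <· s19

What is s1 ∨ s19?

Common upper bounds of {s1, s19}: s1, s20, s8.
The least among these is s1.

s1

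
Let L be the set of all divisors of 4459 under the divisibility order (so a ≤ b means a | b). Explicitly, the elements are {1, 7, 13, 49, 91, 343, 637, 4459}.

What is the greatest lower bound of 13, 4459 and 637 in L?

In the divisibility order, the meet is the greatest common divisor: gcd(13, 4459, 637) = 13.

13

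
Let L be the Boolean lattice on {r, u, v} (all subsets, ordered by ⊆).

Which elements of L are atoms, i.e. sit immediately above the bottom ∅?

The atoms are exactly the elements that cover ∅: {r}, {u}, {v}.

{r}, {u}, {v}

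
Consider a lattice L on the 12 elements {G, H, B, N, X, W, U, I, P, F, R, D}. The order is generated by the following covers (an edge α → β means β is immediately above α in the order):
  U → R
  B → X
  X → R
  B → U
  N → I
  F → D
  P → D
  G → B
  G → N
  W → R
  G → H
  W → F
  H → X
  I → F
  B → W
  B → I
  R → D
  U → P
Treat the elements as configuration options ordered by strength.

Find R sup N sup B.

Common upper bounds of {R, N, B}: D.
The least among these is D.

D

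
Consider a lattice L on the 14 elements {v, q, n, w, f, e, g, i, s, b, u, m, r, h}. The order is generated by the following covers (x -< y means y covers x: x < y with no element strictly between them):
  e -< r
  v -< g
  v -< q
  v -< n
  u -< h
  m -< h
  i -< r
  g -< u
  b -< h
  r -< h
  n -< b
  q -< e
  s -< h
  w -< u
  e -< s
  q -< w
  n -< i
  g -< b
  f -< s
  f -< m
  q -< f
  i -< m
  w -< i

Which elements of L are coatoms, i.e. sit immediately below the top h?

b, m, r, s, u

The coatoms are exactly the elements covered by h: b, m, r, s, u.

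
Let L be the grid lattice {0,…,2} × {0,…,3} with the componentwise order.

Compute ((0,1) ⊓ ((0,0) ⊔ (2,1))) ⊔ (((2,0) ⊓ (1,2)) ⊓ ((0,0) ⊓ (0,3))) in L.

(0,0) ∨ (2,1) = (2,1)
(0,1) ∧ (2,1) = (0,1)
(2,0) ∧ (1,2) = (1,0)
(0,0) ∧ (0,3) = (0,0)
(1,0) ∧ (0,0) = (0,0)
(0,1) ∨ (0,0) = (0,1)

(0,1)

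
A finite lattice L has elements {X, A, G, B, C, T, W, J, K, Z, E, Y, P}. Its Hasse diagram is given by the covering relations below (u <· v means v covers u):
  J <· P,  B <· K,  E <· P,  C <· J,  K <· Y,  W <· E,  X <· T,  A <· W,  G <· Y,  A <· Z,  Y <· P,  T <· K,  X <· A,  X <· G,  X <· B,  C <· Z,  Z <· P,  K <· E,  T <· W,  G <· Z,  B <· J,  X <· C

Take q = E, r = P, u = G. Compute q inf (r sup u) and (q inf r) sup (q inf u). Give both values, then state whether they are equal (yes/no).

E; E; yes

r sup u = P, so q inf (r sup u) = E inf P = E.
q inf r = E and q inf u = X, so (q inf r) sup (q inf u) = E sup X = E.
Equal: yes.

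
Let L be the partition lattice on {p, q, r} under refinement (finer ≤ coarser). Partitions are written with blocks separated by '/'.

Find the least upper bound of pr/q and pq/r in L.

pqr

The join of pr/q and pq/r merges any blocks that overlap across the partitions, giving pqr.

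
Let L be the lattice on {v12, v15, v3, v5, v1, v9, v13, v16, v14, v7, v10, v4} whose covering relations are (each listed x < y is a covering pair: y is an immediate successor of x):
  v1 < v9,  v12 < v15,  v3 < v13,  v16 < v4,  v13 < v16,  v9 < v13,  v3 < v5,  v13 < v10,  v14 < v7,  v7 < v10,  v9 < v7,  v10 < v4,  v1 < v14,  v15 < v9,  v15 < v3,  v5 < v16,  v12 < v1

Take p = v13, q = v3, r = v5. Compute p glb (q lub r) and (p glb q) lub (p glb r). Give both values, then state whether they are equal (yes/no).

v3; v3; yes

q lub r = v5, so p glb (q lub r) = v13 glb v5 = v3.
p glb q = v3 and p glb r = v3, so (p glb q) lub (p glb r) = v3 lub v3 = v3.
Equal: yes.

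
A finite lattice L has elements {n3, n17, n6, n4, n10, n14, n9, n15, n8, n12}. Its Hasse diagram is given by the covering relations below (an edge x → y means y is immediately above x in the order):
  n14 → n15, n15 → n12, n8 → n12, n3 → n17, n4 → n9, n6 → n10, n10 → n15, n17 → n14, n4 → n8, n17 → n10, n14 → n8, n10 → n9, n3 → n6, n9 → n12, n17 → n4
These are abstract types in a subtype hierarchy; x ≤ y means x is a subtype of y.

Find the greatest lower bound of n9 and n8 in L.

Common lower bounds of {n9, n8}: n17, n3, n4.
The greatest among these is n4.

n4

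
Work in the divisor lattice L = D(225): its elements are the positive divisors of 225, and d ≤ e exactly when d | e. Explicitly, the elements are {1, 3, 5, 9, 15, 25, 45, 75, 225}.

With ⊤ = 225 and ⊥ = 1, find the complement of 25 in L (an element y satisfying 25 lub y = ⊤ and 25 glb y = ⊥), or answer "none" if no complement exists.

Need y with 25 ∨ y = 225 and 25 ∧ y = 1.
Checking each element gives: 9.

9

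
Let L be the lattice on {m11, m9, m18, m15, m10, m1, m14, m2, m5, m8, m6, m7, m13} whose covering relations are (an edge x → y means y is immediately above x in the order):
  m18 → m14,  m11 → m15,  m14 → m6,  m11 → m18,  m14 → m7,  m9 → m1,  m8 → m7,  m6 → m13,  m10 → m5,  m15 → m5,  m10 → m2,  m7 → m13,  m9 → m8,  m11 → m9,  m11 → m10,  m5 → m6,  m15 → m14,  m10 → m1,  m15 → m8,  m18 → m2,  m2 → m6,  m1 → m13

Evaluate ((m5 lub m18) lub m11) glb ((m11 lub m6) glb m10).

m10

m5 ∨ m18 = m6
m6 ∨ m11 = m6
m11 ∨ m6 = m6
m6 ∧ m10 = m10
m6 ∧ m10 = m10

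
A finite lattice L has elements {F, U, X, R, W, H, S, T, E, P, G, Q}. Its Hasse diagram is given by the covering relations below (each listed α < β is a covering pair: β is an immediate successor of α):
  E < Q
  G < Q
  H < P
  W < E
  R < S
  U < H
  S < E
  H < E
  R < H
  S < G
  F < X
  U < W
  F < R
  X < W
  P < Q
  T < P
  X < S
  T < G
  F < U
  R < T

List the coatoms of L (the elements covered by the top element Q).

The coatoms are exactly the elements covered by Q: E, G, P.

E, G, P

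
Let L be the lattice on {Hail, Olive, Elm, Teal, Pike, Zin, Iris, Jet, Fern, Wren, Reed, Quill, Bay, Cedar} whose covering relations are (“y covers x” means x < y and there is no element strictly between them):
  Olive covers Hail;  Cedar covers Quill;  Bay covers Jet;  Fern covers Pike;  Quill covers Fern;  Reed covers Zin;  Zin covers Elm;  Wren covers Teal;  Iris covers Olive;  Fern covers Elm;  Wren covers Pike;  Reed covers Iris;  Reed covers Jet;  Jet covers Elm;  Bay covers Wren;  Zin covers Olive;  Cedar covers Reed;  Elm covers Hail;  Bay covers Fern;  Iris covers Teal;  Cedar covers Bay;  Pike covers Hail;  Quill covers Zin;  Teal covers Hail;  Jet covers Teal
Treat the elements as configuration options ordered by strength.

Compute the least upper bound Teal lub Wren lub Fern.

Bay

Common upper bounds of {Teal, Wren, Fern}: Bay, Cedar.
The least among these is Bay.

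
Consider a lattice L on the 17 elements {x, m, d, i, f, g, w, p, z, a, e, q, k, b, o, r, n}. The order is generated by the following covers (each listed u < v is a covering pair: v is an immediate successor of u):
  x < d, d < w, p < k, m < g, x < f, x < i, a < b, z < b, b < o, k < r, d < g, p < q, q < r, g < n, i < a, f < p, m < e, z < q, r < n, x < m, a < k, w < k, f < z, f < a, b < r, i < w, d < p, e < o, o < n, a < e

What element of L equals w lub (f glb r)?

f ∧ r = f
w ∨ f = k

k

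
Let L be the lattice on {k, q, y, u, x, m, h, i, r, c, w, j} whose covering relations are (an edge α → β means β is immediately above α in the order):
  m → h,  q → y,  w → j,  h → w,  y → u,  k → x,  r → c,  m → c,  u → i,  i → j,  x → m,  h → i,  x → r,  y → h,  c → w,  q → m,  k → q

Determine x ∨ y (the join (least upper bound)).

h

Common upper bounds of {x, y}: h, i, j, w.
The least among these is h.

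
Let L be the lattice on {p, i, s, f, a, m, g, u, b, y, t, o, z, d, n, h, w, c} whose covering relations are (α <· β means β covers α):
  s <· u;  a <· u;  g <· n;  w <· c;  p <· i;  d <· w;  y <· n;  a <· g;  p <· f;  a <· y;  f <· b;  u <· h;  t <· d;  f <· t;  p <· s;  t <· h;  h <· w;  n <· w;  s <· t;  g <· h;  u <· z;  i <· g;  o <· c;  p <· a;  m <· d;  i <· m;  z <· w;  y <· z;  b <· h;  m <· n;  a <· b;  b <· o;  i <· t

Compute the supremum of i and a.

g

Common upper bounds of {i, a}: c, g, h, n, w.
The least among these is g.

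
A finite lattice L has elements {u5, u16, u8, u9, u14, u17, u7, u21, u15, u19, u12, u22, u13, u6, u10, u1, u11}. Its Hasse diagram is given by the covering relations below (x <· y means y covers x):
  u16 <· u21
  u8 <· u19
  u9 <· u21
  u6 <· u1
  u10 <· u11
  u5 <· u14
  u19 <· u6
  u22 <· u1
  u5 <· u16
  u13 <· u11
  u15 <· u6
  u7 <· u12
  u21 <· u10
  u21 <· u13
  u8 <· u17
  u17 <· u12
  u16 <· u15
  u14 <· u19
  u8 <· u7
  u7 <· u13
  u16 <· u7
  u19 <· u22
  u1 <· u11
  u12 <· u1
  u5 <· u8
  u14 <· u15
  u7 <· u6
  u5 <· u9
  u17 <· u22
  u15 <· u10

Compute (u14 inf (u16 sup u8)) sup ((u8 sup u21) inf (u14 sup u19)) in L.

u16 ∨ u8 = u7
u14 ∧ u7 = u5
u8 ∨ u21 = u13
u14 ∨ u19 = u19
u13 ∧ u19 = u8
u5 ∨ u8 = u8

u8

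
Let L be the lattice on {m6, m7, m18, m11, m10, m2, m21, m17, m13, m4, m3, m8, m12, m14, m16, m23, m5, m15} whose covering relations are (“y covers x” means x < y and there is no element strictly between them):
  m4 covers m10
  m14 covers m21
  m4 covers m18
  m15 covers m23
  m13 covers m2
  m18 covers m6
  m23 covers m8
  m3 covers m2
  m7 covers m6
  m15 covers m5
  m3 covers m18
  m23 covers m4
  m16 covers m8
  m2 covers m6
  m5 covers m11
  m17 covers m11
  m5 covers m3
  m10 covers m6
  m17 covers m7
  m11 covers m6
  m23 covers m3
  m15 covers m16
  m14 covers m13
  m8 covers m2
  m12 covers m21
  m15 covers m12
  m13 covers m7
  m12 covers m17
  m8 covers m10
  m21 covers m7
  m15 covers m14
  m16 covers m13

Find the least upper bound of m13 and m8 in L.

m16

Common upper bounds of {m13, m8}: m15, m16.
The least among these is m16.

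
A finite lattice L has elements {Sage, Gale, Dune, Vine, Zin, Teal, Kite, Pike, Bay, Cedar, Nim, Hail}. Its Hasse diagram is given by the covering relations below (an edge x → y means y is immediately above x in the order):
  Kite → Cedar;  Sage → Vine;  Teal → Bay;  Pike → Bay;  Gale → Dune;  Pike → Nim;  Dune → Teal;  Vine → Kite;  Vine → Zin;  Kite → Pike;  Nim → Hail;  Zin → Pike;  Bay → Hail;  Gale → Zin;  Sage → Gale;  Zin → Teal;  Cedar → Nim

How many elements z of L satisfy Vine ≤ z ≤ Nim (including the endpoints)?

The interval [Vine, Nim] = {Cedar, Kite, Nim, Pike, Vine, Zin}, which has 6 elements.

6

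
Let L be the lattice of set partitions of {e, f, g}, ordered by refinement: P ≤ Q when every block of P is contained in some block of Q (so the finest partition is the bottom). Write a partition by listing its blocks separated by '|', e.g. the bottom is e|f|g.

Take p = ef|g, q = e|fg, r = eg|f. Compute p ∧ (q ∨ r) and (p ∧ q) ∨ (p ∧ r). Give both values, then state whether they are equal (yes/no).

q ∨ r = efg, so p ∧ (q ∨ r) = ef|g ∧ efg = ef|g.
p ∧ q = e|f|g and p ∧ r = e|f|g, so (p ∧ q) ∨ (p ∧ r) = e|f|g ∨ e|f|g = e|f|g.
Equal: no.

ef|g; e|f|g; no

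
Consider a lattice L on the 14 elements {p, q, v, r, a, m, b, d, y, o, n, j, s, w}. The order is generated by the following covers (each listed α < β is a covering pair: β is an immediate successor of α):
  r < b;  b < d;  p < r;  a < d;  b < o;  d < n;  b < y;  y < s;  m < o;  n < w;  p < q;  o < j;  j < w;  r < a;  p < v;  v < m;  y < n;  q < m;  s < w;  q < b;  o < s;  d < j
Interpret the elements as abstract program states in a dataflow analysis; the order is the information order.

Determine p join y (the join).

Common upper bounds of {p, y}: n, s, w, y.
The least among these is y.

y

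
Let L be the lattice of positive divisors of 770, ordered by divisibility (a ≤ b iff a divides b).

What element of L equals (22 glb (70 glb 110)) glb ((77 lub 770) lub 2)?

70 ∧ 110 = 10
22 ∧ 10 = 2
77 ∨ 770 = 770
770 ∨ 2 = 770
2 ∧ 770 = 2

2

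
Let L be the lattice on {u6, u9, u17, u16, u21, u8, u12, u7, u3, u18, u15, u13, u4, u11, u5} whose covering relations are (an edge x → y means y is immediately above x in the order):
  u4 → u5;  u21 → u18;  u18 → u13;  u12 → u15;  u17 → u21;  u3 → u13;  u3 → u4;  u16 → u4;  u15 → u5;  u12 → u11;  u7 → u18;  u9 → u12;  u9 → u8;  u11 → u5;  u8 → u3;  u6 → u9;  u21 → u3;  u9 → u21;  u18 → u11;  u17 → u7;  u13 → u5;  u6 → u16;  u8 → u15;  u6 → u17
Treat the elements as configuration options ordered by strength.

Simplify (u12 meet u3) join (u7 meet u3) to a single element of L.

u21

u12 ∧ u3 = u9
u7 ∧ u3 = u17
u9 ∨ u17 = u21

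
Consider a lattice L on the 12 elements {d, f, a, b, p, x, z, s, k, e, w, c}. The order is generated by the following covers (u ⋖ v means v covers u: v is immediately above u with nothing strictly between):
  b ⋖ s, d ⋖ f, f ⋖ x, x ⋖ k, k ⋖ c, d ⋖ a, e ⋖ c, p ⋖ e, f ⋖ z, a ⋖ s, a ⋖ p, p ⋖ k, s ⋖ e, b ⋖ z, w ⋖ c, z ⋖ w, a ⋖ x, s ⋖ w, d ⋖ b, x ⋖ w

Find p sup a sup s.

Common upper bounds of {p, a, s}: c, e.
The least among these is e.

e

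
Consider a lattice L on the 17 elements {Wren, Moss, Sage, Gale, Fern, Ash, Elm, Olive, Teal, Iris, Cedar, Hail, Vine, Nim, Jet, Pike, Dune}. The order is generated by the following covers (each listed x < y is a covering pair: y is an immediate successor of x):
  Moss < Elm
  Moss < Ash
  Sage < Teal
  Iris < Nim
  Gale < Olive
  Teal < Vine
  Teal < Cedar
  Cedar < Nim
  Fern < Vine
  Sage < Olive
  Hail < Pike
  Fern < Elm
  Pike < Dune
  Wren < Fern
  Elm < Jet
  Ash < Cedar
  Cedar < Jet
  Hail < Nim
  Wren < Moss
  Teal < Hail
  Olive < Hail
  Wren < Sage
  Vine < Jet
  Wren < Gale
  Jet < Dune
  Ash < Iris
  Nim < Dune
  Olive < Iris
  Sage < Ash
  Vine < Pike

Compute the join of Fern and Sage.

Vine

Common upper bounds of {Fern, Sage}: Dune, Jet, Pike, Vine.
The least among these is Vine.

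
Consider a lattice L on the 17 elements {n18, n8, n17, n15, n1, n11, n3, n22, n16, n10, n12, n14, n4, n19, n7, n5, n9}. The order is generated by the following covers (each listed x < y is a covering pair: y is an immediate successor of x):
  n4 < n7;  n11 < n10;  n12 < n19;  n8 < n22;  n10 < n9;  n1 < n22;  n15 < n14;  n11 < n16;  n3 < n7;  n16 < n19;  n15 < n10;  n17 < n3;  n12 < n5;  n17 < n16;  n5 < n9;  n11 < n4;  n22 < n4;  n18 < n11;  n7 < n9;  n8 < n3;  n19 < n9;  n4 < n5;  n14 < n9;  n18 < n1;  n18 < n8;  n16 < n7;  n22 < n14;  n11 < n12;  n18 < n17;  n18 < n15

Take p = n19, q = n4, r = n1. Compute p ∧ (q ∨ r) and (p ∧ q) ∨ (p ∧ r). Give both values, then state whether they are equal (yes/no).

q ∨ r = n4, so p ∧ (q ∨ r) = n19 ∧ n4 = n11.
p ∧ q = n11 and p ∧ r = n18, so (p ∧ q) ∨ (p ∧ r) = n11 ∨ n18 = n11.
Equal: yes.

n11; n11; yes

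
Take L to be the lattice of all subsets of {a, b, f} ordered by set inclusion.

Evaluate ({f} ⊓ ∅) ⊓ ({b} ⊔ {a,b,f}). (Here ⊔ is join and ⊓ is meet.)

∅

{f} ∧ ∅ = ∅
{b} ∨ {a,b,f} = {a,b,f}
∅ ∧ {a,b,f} = ∅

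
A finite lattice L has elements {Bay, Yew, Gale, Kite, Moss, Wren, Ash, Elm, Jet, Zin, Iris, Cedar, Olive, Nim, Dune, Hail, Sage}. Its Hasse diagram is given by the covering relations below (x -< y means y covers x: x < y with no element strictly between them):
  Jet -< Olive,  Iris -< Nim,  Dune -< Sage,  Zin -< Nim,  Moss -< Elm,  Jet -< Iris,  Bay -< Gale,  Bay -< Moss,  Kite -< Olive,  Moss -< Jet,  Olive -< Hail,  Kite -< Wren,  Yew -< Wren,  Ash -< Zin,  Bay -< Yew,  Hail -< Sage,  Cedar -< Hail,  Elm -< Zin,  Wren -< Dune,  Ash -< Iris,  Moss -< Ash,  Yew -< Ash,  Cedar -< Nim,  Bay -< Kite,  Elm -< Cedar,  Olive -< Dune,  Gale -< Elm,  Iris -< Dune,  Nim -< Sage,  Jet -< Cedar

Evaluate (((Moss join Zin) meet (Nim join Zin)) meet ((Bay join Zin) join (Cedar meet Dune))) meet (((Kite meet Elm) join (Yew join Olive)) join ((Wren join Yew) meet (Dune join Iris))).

Moss ∨ Zin = Zin
Nim ∨ Zin = Nim
Zin ∧ Nim = Zin
Bay ∨ Zin = Zin
Cedar ∧ Dune = Jet
Zin ∨ Jet = Nim
Zin ∧ Nim = Zin
Kite ∧ Elm = Bay
Yew ∨ Olive = Dune
Bay ∨ Dune = Dune
Wren ∨ Yew = Wren
Dune ∨ Iris = Dune
Wren ∧ Dune = Wren
Dune ∨ Wren = Dune
Zin ∧ Dune = Ash

Ash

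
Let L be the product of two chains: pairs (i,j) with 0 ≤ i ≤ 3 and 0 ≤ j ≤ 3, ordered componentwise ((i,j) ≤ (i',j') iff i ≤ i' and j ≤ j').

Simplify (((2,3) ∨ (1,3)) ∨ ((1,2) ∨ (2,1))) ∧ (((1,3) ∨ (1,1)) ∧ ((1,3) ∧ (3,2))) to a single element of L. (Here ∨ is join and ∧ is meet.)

(2,3) ∨ (1,3) = (2,3)
(1,2) ∨ (2,1) = (2,2)
(2,3) ∨ (2,2) = (2,3)
(1,3) ∨ (1,1) = (1,3)
(1,3) ∧ (3,2) = (1,2)
(1,3) ∧ (1,2) = (1,2)
(2,3) ∧ (1,2) = (1,2)

(1,2)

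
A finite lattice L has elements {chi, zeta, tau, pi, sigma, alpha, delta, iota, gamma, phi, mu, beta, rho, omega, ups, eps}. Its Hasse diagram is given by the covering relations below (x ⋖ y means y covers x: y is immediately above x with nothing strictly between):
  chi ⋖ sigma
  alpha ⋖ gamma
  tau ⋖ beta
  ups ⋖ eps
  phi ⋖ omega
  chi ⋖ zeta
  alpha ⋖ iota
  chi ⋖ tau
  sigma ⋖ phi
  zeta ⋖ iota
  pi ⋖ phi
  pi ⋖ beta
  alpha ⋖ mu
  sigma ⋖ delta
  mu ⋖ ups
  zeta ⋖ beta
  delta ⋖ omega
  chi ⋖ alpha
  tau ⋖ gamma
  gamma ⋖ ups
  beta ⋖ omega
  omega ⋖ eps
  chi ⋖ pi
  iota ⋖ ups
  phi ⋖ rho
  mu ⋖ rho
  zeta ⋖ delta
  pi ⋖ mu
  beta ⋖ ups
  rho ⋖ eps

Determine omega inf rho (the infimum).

phi

Common lower bounds of {omega, rho}: chi, phi, pi, sigma.
The greatest among these is phi.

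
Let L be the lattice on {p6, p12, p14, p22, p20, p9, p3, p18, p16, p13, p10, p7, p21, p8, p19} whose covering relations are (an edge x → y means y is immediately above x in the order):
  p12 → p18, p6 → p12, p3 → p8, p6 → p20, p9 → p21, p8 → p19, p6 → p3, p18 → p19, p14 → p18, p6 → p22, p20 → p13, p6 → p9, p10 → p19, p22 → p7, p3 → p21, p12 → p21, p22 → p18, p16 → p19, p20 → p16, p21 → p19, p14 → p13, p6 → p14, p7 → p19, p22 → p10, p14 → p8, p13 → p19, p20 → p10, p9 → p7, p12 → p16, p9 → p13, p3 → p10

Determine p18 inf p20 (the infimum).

Common lower bounds of {p18, p20}: p6.
The greatest among these is p6.

p6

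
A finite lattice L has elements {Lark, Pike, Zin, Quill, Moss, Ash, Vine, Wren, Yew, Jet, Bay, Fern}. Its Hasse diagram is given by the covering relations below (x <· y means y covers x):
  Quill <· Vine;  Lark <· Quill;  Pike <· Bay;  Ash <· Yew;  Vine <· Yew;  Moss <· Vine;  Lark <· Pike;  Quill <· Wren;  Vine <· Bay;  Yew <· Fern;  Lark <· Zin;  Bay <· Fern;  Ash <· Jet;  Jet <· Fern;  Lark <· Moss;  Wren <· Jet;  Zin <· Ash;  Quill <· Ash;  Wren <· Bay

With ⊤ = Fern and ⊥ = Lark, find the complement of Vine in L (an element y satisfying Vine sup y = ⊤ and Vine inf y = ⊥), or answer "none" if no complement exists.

For every candidate y, either Vine ∨ y ≠ Fern or Vine ∧ y ≠ Lark; no complement exists.

none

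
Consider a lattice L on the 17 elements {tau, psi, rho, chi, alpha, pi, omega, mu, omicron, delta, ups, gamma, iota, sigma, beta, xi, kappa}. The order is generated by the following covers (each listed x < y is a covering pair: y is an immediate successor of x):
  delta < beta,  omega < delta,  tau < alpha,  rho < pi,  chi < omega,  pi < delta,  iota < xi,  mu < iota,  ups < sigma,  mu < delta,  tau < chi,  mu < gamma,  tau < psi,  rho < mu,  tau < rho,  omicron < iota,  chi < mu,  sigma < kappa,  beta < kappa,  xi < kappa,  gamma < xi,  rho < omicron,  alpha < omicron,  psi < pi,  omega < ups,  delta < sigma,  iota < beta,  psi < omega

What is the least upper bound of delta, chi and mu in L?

Common upper bounds of {delta, chi, mu}: beta, delta, kappa, sigma.
The least among these is delta.

delta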